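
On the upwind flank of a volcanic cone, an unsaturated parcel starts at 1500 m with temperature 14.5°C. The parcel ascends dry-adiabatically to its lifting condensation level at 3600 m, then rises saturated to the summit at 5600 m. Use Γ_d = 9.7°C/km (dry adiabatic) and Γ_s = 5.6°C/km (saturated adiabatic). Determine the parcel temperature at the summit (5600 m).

-17.07°C

From 1500 m to 3600 m (dry): cools by 9.7 × 2.1 = 20.37°C, giving -5.87°C.
From 3600 m to 5600 m (saturated): cools by 5.6 × 2 = 11.2°C, giving -17.07°C.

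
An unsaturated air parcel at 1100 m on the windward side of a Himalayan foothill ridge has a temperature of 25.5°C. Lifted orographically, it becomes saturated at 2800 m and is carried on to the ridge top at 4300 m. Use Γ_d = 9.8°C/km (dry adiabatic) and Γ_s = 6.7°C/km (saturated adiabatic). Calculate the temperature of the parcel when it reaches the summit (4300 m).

Dry to 2800 m: -9.8 × 1.7 km = -16.66°C, so T = 8.84°C.
Saturated to 4300 m: -6.7 × 1.5 km = -10.05°C, so T = -1.21°C.

-1.21°C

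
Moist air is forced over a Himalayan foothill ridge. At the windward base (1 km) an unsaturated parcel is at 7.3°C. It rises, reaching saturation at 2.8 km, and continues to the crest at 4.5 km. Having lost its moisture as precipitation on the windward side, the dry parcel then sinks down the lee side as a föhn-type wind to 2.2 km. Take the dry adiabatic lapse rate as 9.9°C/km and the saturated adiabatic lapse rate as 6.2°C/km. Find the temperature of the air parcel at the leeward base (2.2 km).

1000–2800 m, dry: Δz = 1.8 km ⇒ ΔT = -17.82°C; T = -10.52°C
2800–4500 m, saturated: Δz = 1.7 km ⇒ ΔT = -10.54°C; T = -21.06°C
4500–2200 m, dry descent: Δz = 2.3 km ⇒ ΔT = +22.77°C; T = 1.71°C

1.71°C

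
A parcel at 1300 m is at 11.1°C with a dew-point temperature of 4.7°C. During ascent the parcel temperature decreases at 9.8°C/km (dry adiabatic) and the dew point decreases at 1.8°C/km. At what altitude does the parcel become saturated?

2100 m

T and T_d converge at 9.8 − 1.8 = 8°C per km
Height above start = (11.1 − 4.7) / 8 = 0.8 km
LCL altitude = 1300 m + 800 m = 2100 m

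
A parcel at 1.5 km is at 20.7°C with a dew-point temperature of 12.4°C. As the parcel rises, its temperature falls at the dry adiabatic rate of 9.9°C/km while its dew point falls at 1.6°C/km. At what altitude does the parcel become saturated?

T and T_d converge at 9.9 − 1.6 = 8.3°C per km
Height above start = (20.7 − 12.4) / 8.3 = 1 km
LCL altitude = 1500 m + 1000 m = 2500 m

2.5 km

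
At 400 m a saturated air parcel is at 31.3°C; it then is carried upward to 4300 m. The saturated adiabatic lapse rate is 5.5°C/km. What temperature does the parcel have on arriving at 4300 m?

9.85°C

From 400 m to 4300 m (saturated adiabatic): cools by 5.5 × 3.9 = 21.45°C, giving 9.85°C.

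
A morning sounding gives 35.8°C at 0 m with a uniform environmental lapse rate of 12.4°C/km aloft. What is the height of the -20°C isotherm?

4500 m

Height above start = (35.8 − (-20)) / 12.4 = 4.5 km
Altitude = 0 m + 4500 m = 4500 m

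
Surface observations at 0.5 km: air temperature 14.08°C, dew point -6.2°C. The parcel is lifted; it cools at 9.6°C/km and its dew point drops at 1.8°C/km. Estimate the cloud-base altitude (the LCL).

3.1 km

T and T_d converge at 9.6 − 1.8 = 7.8°C per km
Height above start = (14.08 − (-6.2)) / 7.8 = 2.6 km
LCL altitude = 500 m + 2600 m = 3100 m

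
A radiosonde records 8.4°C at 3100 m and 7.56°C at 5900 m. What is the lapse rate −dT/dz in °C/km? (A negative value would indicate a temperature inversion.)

Γ = −ΔT/Δz = (8.4 − 7.56) / (5900 − 3100) m
  = 0.84°C / 2.8 km = 0.3°C/km

0.3°C/km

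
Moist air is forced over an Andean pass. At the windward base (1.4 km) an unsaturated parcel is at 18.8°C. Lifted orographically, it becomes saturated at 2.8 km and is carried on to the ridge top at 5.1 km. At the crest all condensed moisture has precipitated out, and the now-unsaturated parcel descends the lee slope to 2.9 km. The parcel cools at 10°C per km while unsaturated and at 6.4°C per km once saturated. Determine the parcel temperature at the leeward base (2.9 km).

From 1400 m to 2800 m (dry): cools by 10 × 1.4 = 14°C, giving 4.8°C.
From 2800 m to 5100 m (saturated): cools by 6.4 × 2.3 = 14.72°C, giving -9.92°C.
From 5100 m to 2900 m (dry descent): warms by 10 × 2.2 = 22°C, giving 12.08°C.

12.08°C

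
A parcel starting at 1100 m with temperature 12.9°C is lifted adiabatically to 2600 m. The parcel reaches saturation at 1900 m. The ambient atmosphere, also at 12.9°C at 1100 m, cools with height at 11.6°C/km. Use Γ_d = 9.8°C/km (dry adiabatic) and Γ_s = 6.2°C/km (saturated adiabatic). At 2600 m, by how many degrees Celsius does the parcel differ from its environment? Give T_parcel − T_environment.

Parcel:
  From 1100 m to 1900 m (dry): cools by 9.8 × 0.8 = 7.84°C, giving 5.06°C.
  From 1900 m to 2600 m (saturated): cools by 6.2 × 0.7 = 4.34°C, giving 0.72°C.
Environment:
  From 1100 m to 2600 m (environment): cools by 11.6 × 1.5 = 17.4°C, giving -4.5°C.
T_parcel − T_env = 0.72 − (-4.5) = +5.22°C

+5.22°C (parcel warmer than environment)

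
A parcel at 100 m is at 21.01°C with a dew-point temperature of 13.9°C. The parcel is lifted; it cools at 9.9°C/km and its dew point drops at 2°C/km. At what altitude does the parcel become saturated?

1000 m

T and T_d converge at 9.9 − 2 = 7.9°C per km
Height above start = (21.01 − 13.9) / 7.9 = 0.9 km
LCL altitude = 100 m + 900 m = 1000 m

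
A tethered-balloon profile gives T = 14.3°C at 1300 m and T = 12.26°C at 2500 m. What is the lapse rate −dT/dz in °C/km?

Γ = −ΔT/Δz = (14.3 − 12.26) / (2500 − 1300) m
  = 2.04°C / 1.2 km = 1.7°C/km

1.7°C/km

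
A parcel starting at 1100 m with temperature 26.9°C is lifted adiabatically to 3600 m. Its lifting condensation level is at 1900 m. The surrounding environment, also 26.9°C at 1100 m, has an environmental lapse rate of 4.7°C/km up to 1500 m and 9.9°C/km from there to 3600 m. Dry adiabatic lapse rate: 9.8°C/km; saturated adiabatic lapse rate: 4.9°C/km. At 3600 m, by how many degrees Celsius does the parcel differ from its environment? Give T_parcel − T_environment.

+6.5°C (parcel warmer than environment)

Parcel:
  1100–1900 m, dry: Δz = 0.8 km ⇒ ΔT = -7.84°C; T = 19.06°C
  1900–3600 m, saturated: Δz = 1.7 km ⇒ ΔT = -8.33°C; T = 10.73°C
Environment:
  1100–1500 m, environment, lower layer: Δz = 0.4 km ⇒ ΔT = -1.88°C; T = 25.02°C
  1500–3600 m, environment, upper layer: Δz = 2.1 km ⇒ ΔT = -20.79°C; T = 4.23°C
T_parcel − T_env = 10.73 − 4.23 = +6.5°C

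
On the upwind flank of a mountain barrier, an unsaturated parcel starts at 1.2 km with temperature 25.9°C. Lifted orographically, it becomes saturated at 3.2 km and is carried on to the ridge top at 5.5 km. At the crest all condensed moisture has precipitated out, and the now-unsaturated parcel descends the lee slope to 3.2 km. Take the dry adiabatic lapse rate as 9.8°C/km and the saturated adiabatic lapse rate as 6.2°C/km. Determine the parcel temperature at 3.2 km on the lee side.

14.58°C

1200–3200 m, dry: Δz = 2 km ⇒ ΔT = -19.6°C; T = 6.3°C
3200–5500 m, saturated: Δz = 2.3 km ⇒ ΔT = -14.26°C; T = -7.96°C
5500–3200 m, dry descent: Δz = 2.3 km ⇒ ΔT = +22.54°C; T = 14.58°C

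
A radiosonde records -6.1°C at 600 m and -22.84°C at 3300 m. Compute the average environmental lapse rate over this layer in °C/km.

Γ = −ΔT/Δz = (-6.1 − (-22.84)) / (3300 − 600) m
  = 16.74°C / 2.7 km = 6.2°C/km

6.2°C/km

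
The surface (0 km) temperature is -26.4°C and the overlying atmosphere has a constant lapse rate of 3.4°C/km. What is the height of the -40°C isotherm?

4 km

Height above start = (-26.4 − (-40)) / 3.4 = 4 km
Altitude = 0 m + 4000 m = 4000 m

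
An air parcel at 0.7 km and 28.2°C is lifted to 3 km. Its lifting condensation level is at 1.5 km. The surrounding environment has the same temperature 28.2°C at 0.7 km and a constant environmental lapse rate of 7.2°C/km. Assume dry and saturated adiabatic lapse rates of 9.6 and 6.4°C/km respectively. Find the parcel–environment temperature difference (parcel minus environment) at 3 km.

-0.72°C (parcel cooler than environment)

Parcel:
  Dry to 1500 m: -9.6 × 0.8 km = -7.68°C, so T = 20.52°C.
  Saturated to 3000 m: -6.4 × 1.5 km = -9.6°C, so T = 10.92°C.
Environment:
  Environment to 3000 m: -7.2 × 2.3 km = -16.56°C, so T = 11.64°C.
T_parcel − T_env = 10.92 − 11.64 = -0.72°C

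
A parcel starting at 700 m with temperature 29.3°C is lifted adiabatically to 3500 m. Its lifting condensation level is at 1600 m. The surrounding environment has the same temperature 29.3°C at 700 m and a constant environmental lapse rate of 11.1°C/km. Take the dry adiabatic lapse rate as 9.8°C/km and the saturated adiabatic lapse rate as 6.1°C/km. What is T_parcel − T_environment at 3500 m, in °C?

+10.67°C (parcel warmer than environment)

Parcel:
  From 700 m to 1600 m (dry): cools by 9.8 × 0.9 = 8.82°C, giving 20.48°C.
  From 1600 m to 3500 m (saturated): cools by 6.1 × 1.9 = 11.59°C, giving 8.89°C.
Environment:
  From 700 m to 3500 m (environment): cools by 11.1 × 2.8 = 31.08°C, giving -1.78°C.
T_parcel − T_env = 8.89 − (-1.78) = +10.67°C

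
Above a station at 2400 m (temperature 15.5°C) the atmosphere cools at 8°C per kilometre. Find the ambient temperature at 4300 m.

2400 → 4300 m (environmental, 8°C/km): ΔT = -8 × 1.9 = -15.2°C → T = 0.3°C

0.3°C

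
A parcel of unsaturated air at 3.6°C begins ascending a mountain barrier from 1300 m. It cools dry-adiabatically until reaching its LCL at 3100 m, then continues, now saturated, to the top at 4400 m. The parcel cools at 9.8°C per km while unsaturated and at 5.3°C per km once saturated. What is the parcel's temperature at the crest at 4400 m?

Dry to 3100 m: -9.8 × 1.8 km = -17.64°C, so T = -14.04°C.
Saturated to 4400 m: -5.3 × 1.3 km = -6.89°C, so T = -20.93°C.

-20.93°C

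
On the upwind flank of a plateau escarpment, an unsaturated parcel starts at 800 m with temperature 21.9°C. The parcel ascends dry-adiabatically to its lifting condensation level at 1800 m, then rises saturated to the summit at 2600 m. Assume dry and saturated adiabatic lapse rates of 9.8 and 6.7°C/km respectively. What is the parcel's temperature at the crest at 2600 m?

6.74°C

800–1800 m, dry: Δz = 1 km ⇒ ΔT = -9.8°C; T = 12.1°C
1800–2600 m, saturated: Δz = 0.8 km ⇒ ΔT = -5.36°C; T = 6.74°C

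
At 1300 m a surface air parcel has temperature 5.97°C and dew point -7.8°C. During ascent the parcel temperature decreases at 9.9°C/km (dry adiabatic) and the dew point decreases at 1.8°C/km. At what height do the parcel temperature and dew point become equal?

3000 m

T and T_d converge at 9.9 − 1.8 = 8.1°C per km
Height above start = (5.97 − (-7.8)) / 8.1 = 1.7 km
LCL altitude = 1300 m + 1700 m = 3000 m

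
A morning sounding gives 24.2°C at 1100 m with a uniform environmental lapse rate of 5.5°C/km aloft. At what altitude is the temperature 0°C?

5500 m

Height above start = (24.2 − 0) / 5.5 = 4.4 km
Altitude = 1100 m + 4400 m = 5500 m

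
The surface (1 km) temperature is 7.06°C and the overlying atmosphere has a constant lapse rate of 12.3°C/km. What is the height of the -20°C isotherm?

Height above start = (7.06 − (-20)) / 12.3 = 2.2 km
Altitude = 1000 m + 2200 m = 3200 m

3.2 km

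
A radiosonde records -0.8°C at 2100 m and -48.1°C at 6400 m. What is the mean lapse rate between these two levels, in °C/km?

11°C/km

Γ = −ΔT/Δz = (-0.8 − (-48.1)) / (6400 − 2100) m
  = 47.3°C / 4.3 km = 11°C/km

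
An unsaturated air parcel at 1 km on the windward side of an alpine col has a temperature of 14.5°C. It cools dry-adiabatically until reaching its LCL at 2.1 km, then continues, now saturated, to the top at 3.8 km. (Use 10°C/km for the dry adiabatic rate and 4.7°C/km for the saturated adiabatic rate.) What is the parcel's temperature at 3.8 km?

1000 → 2100 m (dry, 10°C/km): ΔT = -10 × 1.1 = -11°C → T = 3.5°C
2100 → 3800 m (saturated, 4.7°C/km): ΔT = -4.7 × 1.7 = -7.99°C → T = -4.49°C

-4.49°C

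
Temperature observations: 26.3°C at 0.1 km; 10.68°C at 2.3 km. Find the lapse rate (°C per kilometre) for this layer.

7.1°C/km

Γ = −ΔT/Δz = (26.3 − 10.68) / (2300 − 100) m
  = 15.62°C / 2.2 km = 7.1°C/km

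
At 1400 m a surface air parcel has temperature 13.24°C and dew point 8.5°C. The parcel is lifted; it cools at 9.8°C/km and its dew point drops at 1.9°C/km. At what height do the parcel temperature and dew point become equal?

T and T_d converge at 9.8 − 1.9 = 7.9°C per km
Height above start = (13.24 − 8.5) / 7.9 = 0.6 km
LCL altitude = 1400 m + 600 m = 2000 m

2000 m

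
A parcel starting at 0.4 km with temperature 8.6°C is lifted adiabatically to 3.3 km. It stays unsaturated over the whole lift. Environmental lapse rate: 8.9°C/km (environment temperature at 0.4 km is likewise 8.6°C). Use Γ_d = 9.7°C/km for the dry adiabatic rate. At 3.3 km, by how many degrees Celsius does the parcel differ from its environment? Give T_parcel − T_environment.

-2.32°C (parcel cooler than environment)

Parcel:
  400 → 3300 m (dry, 9.7°C/km): ΔT = -9.7 × 2.9 = -28.13°C → T = -19.53°C
Environment:
  400 → 3300 m (environment, 8.9°C/km): ΔT = -8.9 × 2.9 = -25.81°C → T = -17.21°C
T_parcel − T_env = -19.53 − (-17.21) = -2.32°C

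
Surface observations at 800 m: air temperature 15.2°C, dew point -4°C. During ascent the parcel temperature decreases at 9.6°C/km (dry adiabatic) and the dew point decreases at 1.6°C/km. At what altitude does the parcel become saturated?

T and T_d converge at 9.6 − 1.6 = 8°C per km
Height above start = (15.2 − (-4)) / 8 = 2.4 km
LCL altitude = 800 m + 2400 m = 3200 m

3200 m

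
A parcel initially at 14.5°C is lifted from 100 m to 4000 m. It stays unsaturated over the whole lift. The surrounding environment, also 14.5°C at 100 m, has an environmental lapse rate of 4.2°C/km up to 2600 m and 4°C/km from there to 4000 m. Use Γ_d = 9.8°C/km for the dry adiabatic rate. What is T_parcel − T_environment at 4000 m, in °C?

Parcel:
  100 → 4000 m (dry, 9.8°C/km): ΔT = -9.8 × 3.9 = -38.22°C → T = -23.72°C
Environment:
  100 → 2600 m (environment, lower layer, 4.2°C/km): ΔT = -4.2 × 2.5 = -10.5°C → T = 4°C
  2600 → 4000 m (environment, upper layer, 4°C/km): ΔT = -4 × 1.4 = -5.6°C → T = -1.6°C
T_parcel − T_env = -23.72 − (-1.6) = -22.12°C

-22.12°C (parcel cooler than environment)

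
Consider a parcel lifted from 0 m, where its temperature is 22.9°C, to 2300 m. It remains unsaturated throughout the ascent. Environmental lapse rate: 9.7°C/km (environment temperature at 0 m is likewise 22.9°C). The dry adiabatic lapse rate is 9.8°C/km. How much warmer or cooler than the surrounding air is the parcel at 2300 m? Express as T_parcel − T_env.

Parcel:
  Dry to 2300 m: -9.8 × 2.3 km = -22.54°C, so T = 0.36°C.
Environment:
  Environment to 2300 m: -9.7 × 2.3 km = -22.31°C, so T = 0.59°C.
T_parcel − T_env = 0.36 − 0.59 = -0.23°C

-0.23°C (parcel cooler than environment)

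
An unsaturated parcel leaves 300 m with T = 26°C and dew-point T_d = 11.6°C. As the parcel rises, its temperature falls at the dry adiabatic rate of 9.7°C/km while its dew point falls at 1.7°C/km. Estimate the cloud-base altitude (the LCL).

T and T_d converge at 9.7 − 1.7 = 8°C per km
Height above start = (26 − 11.6) / 8 = 1.8 km
LCL altitude = 300 m + 1800 m = 2100 m

2100 m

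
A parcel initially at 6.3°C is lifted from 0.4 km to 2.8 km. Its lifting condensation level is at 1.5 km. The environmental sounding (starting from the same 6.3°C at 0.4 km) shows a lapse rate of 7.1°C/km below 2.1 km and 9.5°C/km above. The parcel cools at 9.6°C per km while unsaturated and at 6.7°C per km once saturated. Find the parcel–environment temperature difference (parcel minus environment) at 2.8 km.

-0.55°C (parcel cooler than environment)

Parcel:
  From 400 m to 1500 m (dry): cools by 9.6 × 1.1 = 10.56°C, giving -4.26°C.
  From 1500 m to 2800 m (saturated): cools by 6.7 × 1.3 = 8.71°C, giving -12.97°C.
Environment:
  From 400 m to 2100 m (environment, lower layer): cools by 7.1 × 1.7 = 12.07°C, giving -5.77°C.
  From 2100 m to 2800 m (environment, upper layer): cools by 9.5 × 0.7 = 6.65°C, giving -12.42°C.
T_parcel − T_env = -12.97 − (-12.42) = -0.55°C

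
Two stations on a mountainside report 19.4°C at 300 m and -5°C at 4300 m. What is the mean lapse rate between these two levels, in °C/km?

6.1°C/km

Γ = −ΔT/Δz = (19.4 − (-5)) / (4300 − 300) m
  = 24.4°C / 4 km = 6.1°C/km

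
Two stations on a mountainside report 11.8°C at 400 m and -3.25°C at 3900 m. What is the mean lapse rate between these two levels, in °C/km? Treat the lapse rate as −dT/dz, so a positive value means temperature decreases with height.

Γ = −ΔT/Δz = (11.8 − (-3.25)) / (3900 − 400) m
  = 15.05°C / 3.5 km = 4.3°C/km

4.3°C/km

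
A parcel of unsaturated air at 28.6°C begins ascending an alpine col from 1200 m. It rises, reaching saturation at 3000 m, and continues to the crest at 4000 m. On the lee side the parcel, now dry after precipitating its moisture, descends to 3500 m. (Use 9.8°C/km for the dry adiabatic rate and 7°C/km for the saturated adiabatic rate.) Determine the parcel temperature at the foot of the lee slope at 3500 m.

8.86°C

From 1200 m to 3000 m (dry): cools by 9.8 × 1.8 = 17.64°C, giving 10.96°C.
From 3000 m to 4000 m (saturated): cools by 7 × 1 = 7°C, giving 3.96°C.
From 4000 m to 3500 m (dry descent): warms by 9.8 × 0.5 = 4.9°C, giving 8.86°C.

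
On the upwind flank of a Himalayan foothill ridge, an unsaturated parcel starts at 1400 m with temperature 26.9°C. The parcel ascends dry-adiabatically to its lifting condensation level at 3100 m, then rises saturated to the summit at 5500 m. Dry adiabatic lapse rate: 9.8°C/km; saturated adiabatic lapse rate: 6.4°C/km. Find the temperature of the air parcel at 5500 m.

Dry to 3100 m: -9.8 × 1.7 km = -16.66°C, so T = 10.24°C.
Saturated to 5500 m: -6.4 × 2.4 km = -15.36°C, so T = -5.12°C.

-5.12°C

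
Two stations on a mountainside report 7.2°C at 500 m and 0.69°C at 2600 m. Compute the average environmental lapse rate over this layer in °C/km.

3.1°C/km

Γ = −ΔT/Δz = (7.2 − 0.69) / (2600 − 500) m
  = 6.51°C / 2.1 km = 3.1°C/km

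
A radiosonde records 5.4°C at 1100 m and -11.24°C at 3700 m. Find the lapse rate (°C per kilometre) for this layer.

Γ = −ΔT/Δz = (5.4 − (-11.24)) / (3700 − 1100) m
  = 16.64°C / 2.6 km = 6.4°C/km

6.4°C/km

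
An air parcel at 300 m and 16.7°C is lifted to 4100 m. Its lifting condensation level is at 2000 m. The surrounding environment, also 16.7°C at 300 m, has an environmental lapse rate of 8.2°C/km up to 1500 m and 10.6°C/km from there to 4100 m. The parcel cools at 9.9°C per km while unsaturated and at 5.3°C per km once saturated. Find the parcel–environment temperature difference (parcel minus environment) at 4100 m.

+9.44°C (parcel warmer than environment)

Parcel:
  300 → 2000 m (dry, 9.9°C/km): ΔT = -9.9 × 1.7 = -16.83°C → T = -0.13°C
  2000 → 4100 m (saturated, 5.3°C/km): ΔT = -5.3 × 2.1 = -11.13°C → T = -11.26°C
Environment:
  300 → 1500 m (environment, lower layer, 8.2°C/km): ΔT = -8.2 × 1.2 = -9.84°C → T = 6.86°C
  1500 → 4100 m (environment, upper layer, 10.6°C/km): ΔT = -10.6 × 2.6 = -27.56°C → T = -20.7°C
T_parcel − T_env = -11.26 − (-20.7) = +9.44°C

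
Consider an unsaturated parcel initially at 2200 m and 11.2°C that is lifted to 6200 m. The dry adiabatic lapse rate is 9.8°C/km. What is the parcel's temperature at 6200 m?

-28°C

Dry adiabatic to 6200 m: -9.8 × 4 km = -39.2°C, so T = -28°C.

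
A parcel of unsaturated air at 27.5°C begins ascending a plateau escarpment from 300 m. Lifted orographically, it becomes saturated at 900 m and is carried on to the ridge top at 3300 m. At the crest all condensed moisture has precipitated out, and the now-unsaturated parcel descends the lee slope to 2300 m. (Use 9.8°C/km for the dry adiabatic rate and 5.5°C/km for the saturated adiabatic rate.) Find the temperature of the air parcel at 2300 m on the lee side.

18.22°C

From 300 m to 900 m (dry): cools by 9.8 × 0.6 = 5.88°C, giving 21.62°C.
From 900 m to 3300 m (saturated): cools by 5.5 × 2.4 = 13.2°C, giving 8.42°C.
From 3300 m to 2300 m (dry descent): warms by 9.8 × 1 = 9.8°C, giving 18.22°C.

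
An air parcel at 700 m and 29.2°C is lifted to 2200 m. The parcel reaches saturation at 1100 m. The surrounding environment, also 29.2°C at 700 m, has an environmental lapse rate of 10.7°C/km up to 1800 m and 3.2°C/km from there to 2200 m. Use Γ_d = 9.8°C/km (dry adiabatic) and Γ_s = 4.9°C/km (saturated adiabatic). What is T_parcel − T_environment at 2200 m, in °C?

Parcel:
  Dry to 1100 m: -9.8 × 0.4 km = -3.92°C, so T = 25.28°C.
  Saturated to 2200 m: -4.9 × 1.1 km = -5.39°C, so T = 19.89°C.
Environment:
  Environment, lower layer to 1800 m: -10.7 × 1.1 km = -11.77°C, so T = 17.43°C.
  Environment, upper layer to 2200 m: -3.2 × 0.4 km = -1.28°C, so T = 16.15°C.
T_parcel − T_env = 19.89 − 16.15 = +3.74°C

+3.74°C (parcel warmer than environment)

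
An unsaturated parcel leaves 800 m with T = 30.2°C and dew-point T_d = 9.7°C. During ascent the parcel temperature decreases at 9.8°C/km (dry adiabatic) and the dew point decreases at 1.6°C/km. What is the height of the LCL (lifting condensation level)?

T and T_d converge at 9.8 − 1.6 = 8.2°C per km
Height above start = (30.2 − 9.7) / 8.2 = 2.5 km
LCL altitude = 800 m + 2500 m = 3300 m

3300 m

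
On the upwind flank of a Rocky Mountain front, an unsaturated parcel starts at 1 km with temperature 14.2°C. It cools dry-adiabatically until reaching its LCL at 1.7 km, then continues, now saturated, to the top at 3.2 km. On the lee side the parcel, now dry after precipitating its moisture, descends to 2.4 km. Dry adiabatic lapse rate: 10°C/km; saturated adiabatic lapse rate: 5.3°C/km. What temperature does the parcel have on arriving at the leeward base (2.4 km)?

From 1000 m to 1700 m (dry): cools by 10 × 0.7 = 7°C, giving 7.2°C.
From 1700 m to 3200 m (saturated): cools by 5.3 × 1.5 = 7.95°C, giving -0.75°C.
From 3200 m to 2400 m (dry descent): warms by 10 × 0.8 = 8°C, giving 7.25°C.

7.25°C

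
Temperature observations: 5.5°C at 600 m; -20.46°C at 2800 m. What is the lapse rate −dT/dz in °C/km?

Γ = −ΔT/Δz = (5.5 − (-20.46)) / (2800 − 600) m
  = 25.96°C / 2.2 km = 11.8°C/km

11.8°C/km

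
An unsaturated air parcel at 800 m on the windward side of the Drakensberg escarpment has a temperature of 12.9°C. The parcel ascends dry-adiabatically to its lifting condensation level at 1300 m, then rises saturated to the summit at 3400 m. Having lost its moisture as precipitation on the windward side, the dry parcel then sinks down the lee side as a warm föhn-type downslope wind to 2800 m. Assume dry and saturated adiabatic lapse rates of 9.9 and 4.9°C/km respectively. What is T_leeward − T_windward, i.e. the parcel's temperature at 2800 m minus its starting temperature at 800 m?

From 800 m to 1300 m (dry): cools by 9.9 × 0.5 = 4.95°C, giving 7.95°C.
From 1300 m to 3400 m (saturated): cools by 4.9 × 2.1 = 10.29°C, giving -2.34°C.
From 3400 m to 2800 m (dry descent): warms by 9.9 × 0.6 = 5.94°C, giving 3.6°C.
Net change vs windward start: 3.6 − 12.9 = -9.3°C

-9.3°C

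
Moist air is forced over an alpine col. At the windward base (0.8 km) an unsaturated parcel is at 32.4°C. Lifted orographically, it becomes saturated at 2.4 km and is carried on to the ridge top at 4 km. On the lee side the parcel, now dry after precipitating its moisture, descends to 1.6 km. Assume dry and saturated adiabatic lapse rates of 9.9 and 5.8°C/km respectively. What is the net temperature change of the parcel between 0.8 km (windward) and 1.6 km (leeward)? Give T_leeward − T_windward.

800–2400 m, dry: Δz = 1.6 km ⇒ ΔT = -15.84°C; T = 16.56°C
2400–4000 m, saturated: Δz = 1.6 km ⇒ ΔT = -9.28°C; T = 7.28°C
4000–1600 m, dry descent: Δz = 2.4 km ⇒ ΔT = +23.76°C; T = 31.04°C
Net change vs windward start: 31.04 − 32.4 = -1.36°C

-1.36°C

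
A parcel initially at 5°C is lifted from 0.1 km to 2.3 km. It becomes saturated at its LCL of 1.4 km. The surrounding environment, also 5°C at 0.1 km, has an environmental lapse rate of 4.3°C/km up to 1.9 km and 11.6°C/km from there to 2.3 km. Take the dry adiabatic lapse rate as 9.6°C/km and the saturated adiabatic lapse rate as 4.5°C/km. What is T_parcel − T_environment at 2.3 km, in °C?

-4.15°C (parcel cooler than environment)

Parcel:
  100 → 1400 m (dry, 9.6°C/km): ΔT = -9.6 × 1.3 = -12.48°C → T = -7.48°C
  1400 → 2300 m (saturated, 4.5°C/km): ΔT = -4.5 × 0.9 = -4.05°C → T = -11.53°C
Environment:
  100 → 1900 m (environment, lower layer, 4.3°C/km): ΔT = -4.3 × 1.8 = -7.74°C → T = -2.74°C
  1900 → 2300 m (environment, upper layer, 11.6°C/km): ΔT = -11.6 × 0.4 = -4.64°C → T = -7.38°C
T_parcel − T_env = -11.53 − (-7.38) = -4.15°C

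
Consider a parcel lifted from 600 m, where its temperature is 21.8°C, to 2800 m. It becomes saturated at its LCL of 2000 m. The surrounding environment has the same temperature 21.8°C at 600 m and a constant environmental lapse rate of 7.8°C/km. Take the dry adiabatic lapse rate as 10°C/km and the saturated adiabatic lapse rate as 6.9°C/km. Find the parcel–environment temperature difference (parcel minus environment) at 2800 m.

-2.36°C (parcel cooler than environment)

Parcel:
  600–2000 m, dry: Δz = 1.4 km ⇒ ΔT = -14°C; T = 7.8°C
  2000–2800 m, saturated: Δz = 0.8 km ⇒ ΔT = -5.52°C; T = 2.28°C
Environment:
  600–2800 m, environment: Δz = 2.2 km ⇒ ΔT = -17.16°C; T = 4.64°C
T_parcel − T_env = 2.28 − 4.64 = -2.36°C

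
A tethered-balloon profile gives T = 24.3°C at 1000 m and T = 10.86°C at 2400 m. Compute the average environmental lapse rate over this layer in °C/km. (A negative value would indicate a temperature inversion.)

Γ = −ΔT/Δz = (24.3 − 10.86) / (2400 − 1000) m
  = 13.44°C / 1.4 km = 9.6°C/km

9.6°C/km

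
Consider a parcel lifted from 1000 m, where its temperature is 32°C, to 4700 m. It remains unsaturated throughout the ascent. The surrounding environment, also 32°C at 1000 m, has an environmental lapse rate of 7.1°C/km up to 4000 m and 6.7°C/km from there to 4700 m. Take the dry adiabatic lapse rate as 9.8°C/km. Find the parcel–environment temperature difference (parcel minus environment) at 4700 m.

Parcel:
  Dry to 4700 m: -9.8 × 3.7 km = -36.26°C, so T = -4.26°C.
Environment:
  Environment, lower layer to 4000 m: -7.1 × 3 km = -21.3°C, so T = 10.7°C.
  Environment, upper layer to 4700 m: -6.7 × 0.7 km = -4.69°C, so T = 6.01°C.
T_parcel − T_env = -4.26 − 6.01 = -10.27°C

-10.27°C (parcel cooler than environment)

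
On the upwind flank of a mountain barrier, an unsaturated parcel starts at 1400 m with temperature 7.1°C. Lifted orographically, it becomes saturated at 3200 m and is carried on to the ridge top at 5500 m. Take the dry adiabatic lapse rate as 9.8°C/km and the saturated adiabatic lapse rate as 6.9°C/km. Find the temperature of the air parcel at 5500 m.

1400–3200 m, dry: Δz = 1.8 km ⇒ ΔT = -17.64°C; T = -10.54°C
3200–5500 m, saturated: Δz = 2.3 km ⇒ ΔT = -15.87°C; T = -26.41°C

-26.41°C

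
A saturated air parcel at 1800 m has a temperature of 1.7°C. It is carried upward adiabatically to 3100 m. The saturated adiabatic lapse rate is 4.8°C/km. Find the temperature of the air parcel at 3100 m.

-4.54°C

From 1800 m to 3100 m (saturated adiabatic): cools by 4.8 × 1.3 = 6.24°C, giving -4.54°C.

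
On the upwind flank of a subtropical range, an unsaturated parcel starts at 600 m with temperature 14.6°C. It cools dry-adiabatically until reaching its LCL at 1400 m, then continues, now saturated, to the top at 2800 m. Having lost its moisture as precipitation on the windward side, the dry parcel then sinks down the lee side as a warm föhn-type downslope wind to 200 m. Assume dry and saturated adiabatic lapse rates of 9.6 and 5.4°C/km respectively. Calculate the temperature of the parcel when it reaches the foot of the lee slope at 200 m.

Dry to 1400 m: -9.6 × 0.8 km = -7.68°C, so T = 6.92°C.
Saturated to 2800 m: -5.4 × 1.4 km = -7.56°C, so T = -0.64°C.
Dry descent to 200 m: +9.6 × 2.6 km = +24.96°C, so T = 24.32°C.

24.32°C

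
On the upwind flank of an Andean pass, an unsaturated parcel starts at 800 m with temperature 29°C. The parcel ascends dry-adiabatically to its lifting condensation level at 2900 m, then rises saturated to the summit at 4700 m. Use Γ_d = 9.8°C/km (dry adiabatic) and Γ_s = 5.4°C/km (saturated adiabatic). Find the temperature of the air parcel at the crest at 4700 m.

800 → 2900 m (dry, 9.8°C/km): ΔT = -9.8 × 2.1 = -20.58°C → T = 8.42°C
2900 → 4700 m (saturated, 5.4°C/km): ΔT = -5.4 × 1.8 = -9.72°C → T = -1.3°C

-1.3°C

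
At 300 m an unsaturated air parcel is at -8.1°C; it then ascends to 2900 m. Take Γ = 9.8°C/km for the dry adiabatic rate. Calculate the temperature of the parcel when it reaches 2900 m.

Dry adiabatic to 2900 m: -9.8 × 2.6 km = -25.48°C, so T = -33.58°C.

-33.58°C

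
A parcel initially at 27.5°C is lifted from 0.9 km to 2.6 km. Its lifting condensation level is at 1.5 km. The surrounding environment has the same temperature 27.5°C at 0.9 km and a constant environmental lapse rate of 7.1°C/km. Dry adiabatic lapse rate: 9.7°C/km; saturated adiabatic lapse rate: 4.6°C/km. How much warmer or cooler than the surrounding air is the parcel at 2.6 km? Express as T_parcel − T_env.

+1.19°C (parcel warmer than environment)

Parcel:
  900–1500 m, dry: Δz = 0.6 km ⇒ ΔT = -5.82°C; T = 21.68°C
  1500–2600 m, saturated: Δz = 1.1 km ⇒ ΔT = -5.06°C; T = 16.62°C
Environment:
  900–2600 m, environment: Δz = 1.7 km ⇒ ΔT = -12.07°C; T = 15.43°C
T_parcel − T_env = 16.62 − 15.43 = +1.19°C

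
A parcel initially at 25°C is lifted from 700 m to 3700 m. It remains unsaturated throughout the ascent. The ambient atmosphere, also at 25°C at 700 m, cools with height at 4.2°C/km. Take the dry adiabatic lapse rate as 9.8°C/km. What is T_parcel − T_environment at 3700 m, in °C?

-16.8°C (parcel cooler than environment)

Parcel:
  Dry to 3700 m: -9.8 × 3 km = -29.4°C, so T = -4.4°C.
Environment:
  Environment to 3700 m: -4.2 × 3 km = -12.6°C, so T = 12.4°C.
T_parcel − T_env = -4.4 − 12.4 = -16.8°C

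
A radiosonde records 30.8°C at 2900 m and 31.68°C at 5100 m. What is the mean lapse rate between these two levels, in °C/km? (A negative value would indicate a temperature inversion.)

-0.4°C/km

Γ = −ΔT/Δz = (30.8 − 31.68) / (5100 − 2900) m
  = -0.88°C / 2.2 km = -0.4°C/km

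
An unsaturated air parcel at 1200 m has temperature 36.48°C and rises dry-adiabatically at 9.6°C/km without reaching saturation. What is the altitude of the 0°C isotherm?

Height above start = (36.48 − 0) / 9.6 = 3.8 km
Altitude = 1200 m + 3800 m = 5000 m

5000 m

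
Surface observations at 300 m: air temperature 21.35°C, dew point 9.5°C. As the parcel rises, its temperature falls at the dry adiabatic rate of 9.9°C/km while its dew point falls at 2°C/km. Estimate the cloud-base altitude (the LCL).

1800 m

T and T_d converge at 9.9 − 2 = 7.9°C per km
Height above start = (21.35 − 9.5) / 7.9 = 1.5 km
LCL altitude = 300 m + 1500 m = 1800 m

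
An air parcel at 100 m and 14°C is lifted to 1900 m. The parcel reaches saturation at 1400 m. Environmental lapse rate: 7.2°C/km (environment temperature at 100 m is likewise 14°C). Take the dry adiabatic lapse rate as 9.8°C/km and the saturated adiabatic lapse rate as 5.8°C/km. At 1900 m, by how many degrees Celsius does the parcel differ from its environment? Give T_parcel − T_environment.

-2.68°C (parcel cooler than environment)

Parcel:
  100 → 1400 m (dry, 9.8°C/km): ΔT = -9.8 × 1.3 = -12.74°C → T = 1.26°C
  1400 → 1900 m (saturated, 5.8°C/km): ΔT = -5.8 × 0.5 = -2.9°C → T = -1.64°C
Environment:
  100 → 1900 m (environment, 7.2°C/km): ΔT = -7.2 × 1.8 = -12.96°C → T = 1.04°C
T_parcel − T_env = -1.64 − 1.04 = -2.68°C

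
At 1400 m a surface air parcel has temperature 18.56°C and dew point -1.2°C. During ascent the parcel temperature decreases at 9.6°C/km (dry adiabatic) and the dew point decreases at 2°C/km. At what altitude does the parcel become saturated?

4000 m

T and T_d converge at 9.6 − 2 = 7.6°C per km
Height above start = (18.56 − (-1.2)) / 7.6 = 2.6 km
LCL altitude = 1400 m + 2600 m = 4000 m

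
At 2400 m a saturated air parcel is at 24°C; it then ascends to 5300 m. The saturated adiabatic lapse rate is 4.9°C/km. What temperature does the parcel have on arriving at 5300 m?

Saturated adiabatic to 5300 m: -4.9 × 2.9 km = -14.21°C, so T = 9.79°C.

9.79°C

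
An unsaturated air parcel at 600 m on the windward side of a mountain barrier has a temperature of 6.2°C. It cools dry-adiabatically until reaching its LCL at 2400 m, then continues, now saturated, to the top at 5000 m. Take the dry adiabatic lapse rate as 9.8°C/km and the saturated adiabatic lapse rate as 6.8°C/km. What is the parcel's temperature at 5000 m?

-29.12°C

600 → 2400 m (dry, 9.8°C/km): ΔT = -9.8 × 1.8 = -17.64°C → T = -11.44°C
2400 → 5000 m (saturated, 6.8°C/km): ΔT = -6.8 × 2.6 = -17.68°C → T = -29.12°C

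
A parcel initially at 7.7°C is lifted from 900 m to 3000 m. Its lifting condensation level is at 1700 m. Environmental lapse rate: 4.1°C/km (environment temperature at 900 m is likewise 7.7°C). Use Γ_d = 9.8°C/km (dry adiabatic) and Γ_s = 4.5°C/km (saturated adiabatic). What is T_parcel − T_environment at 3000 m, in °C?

-5.08°C (parcel cooler than environment)

Parcel:
  From 900 m to 1700 m (dry): cools by 9.8 × 0.8 = 7.84°C, giving -0.14°C.
  From 1700 m to 3000 m (saturated): cools by 4.5 × 1.3 = 5.85°C, giving -5.99°C.
Environment:
  From 900 m to 3000 m (environment): cools by 4.1 × 2.1 = 8.61°C, giving -0.91°C.
T_parcel − T_env = -5.99 − (-0.91) = -5.08°C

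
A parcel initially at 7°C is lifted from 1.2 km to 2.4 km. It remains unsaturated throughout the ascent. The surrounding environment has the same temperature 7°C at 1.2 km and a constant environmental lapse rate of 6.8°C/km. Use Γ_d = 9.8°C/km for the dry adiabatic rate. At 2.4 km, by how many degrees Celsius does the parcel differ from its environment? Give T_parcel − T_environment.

-3.6°C (parcel cooler than environment)

Parcel:
  1200 → 2400 m (dry, 9.8°C/km): ΔT = -9.8 × 1.2 = -11.76°C → T = -4.76°C
Environment:
  1200 → 2400 m (environment, 6.8°C/km): ΔT = -6.8 × 1.2 = -8.16°C → T = -1.16°C
T_parcel − T_env = -4.76 − (-1.16) = -3.6°C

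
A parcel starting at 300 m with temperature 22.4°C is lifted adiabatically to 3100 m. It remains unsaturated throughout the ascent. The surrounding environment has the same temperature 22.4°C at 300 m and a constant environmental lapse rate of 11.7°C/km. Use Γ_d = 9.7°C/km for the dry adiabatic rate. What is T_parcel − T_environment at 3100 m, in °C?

Parcel:
  300–3100 m, dry: Δz = 2.8 km ⇒ ΔT = -27.16°C; T = -4.76°C
Environment:
  300–3100 m, environment: Δz = 2.8 km ⇒ ΔT = -32.76°C; T = -10.36°C
T_parcel − T_env = -4.76 − (-10.36) = +5.6°C

+5.6°C (parcel warmer than environment)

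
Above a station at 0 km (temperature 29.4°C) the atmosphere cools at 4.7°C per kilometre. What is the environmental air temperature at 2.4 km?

From 0 m to 2400 m (environmental): cools by 4.7 × 2.4 = 11.28°C, giving 18.12°C.

18.12°C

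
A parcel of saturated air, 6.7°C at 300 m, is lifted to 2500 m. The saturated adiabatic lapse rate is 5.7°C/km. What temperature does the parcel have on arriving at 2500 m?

-5.84°C

Saturated adiabatic to 2500 m: -5.7 × 2.2 km = -12.54°C, so T = -5.84°C.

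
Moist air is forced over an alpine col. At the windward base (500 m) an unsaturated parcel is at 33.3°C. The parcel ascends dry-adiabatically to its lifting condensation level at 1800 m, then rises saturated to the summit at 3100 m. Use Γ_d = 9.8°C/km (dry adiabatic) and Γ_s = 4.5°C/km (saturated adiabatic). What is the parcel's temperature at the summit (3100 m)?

500 → 1800 m (dry, 9.8°C/km): ΔT = -9.8 × 1.3 = -12.74°C → T = 20.56°C
1800 → 3100 m (saturated, 4.5°C/km): ΔT = -4.5 × 1.3 = -5.85°C → T = 14.71°C

14.71°C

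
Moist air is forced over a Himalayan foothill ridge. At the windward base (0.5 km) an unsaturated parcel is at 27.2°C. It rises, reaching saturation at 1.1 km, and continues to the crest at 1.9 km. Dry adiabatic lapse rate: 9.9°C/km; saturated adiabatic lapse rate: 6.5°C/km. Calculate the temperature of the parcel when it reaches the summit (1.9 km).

Dry to 1100 m: -9.9 × 0.6 km = -5.94°C, so T = 21.26°C.
Saturated to 1900 m: -6.5 × 0.8 km = -5.2°C, so T = 16.06°C.

16.06°C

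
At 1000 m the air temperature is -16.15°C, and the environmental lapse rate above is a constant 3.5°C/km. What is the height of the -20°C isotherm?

Height above start = (-16.15 − (-20)) / 3.5 = 1.1 km
Altitude = 1000 m + 1100 m = 2100 m

2100 m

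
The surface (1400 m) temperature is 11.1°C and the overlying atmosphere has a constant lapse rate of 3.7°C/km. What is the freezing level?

4400 m

Height above start = (11.1 − 0) / 3.7 = 3 km
Altitude = 1400 m + 3000 m = 4400 m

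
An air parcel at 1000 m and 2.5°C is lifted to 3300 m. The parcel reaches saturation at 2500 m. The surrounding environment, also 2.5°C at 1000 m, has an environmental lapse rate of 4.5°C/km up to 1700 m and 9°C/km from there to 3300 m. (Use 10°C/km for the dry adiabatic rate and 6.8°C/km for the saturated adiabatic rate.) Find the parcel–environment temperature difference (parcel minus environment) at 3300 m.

-2.89°C (parcel cooler than environment)

Parcel:
  From 1000 m to 2500 m (dry): cools by 10 × 1.5 = 15°C, giving -12.5°C.
  From 2500 m to 3300 m (saturated): cools by 6.8 × 0.8 = 5.44°C, giving -17.94°C.
Environment:
  From 1000 m to 1700 m (environment, lower layer): cools by 4.5 × 0.7 = 3.15°C, giving -0.65°C.
  From 1700 m to 3300 m (environment, upper layer): cools by 9 × 1.6 = 14.4°C, giving -15.05°C.
T_parcel − T_env = -17.94 − (-15.05) = -2.89°C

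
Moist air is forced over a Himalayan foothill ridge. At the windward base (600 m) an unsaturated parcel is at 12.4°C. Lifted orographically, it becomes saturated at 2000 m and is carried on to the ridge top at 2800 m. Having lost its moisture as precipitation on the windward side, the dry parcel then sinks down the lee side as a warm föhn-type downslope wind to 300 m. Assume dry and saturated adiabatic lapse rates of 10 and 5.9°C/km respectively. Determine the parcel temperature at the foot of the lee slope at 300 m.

18.68°C

Dry to 2000 m: -10 × 1.4 km = -14°C, so T = -1.6°C.
Saturated to 2800 m: -5.9 × 0.8 km = -4.72°C, so T = -6.32°C.
Dry descent to 300 m: +10 × 2.5 km = +25°C, so T = 18.68°C.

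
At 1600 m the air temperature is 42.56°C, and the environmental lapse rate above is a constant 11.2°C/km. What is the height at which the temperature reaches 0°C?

5400 m

Height above start = (42.56 − 0) / 11.2 = 3.8 km
Altitude = 1600 m + 3800 m = 5400 m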